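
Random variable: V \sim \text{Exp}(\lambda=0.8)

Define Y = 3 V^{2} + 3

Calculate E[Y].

E[Y] = 3*E[V²] + 3
E[V] = 1.25
E[V²] = Var(V) + (E[V])² = 1.5625 + 1.5625 = 3.125
E[Y] = 3*3.125 + 3 = 12.375

12.375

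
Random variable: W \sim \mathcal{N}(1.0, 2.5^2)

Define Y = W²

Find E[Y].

Using E[X²] = Var(X) + (E[X])²:
E[W] = 1
Var(W) = 2.5^2 = 6.25
E[W²] = 6.25 + 1² = 6.25 + 1 = 7.25

7.25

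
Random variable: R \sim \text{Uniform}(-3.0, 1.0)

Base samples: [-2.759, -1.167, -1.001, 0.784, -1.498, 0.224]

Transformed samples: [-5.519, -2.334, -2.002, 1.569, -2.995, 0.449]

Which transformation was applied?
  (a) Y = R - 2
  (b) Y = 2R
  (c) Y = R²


Checking option (b) Y = 2R:
  R = -2.759 -> Y = -5.519 ✓
  R = -1.167 -> Y = -2.334 ✓
  R = -1.001 -> Y = -2.002 ✓
All samples match this transformation.

(b) 2R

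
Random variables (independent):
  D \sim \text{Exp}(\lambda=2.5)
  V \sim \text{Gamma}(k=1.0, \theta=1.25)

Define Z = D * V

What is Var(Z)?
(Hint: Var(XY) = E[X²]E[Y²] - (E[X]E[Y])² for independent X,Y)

Var(XY) = E[X²]E[Y²] - (E[X]E[Y])²
E[D] = 0.4, Var(D) = 0.16
E[V] = 1.25, Var(V) = 1.5625
E[D²] = 0.16 + 0.4² = 0.32
E[V²] = 1.5625 + 1.25² = 3.125
Var(Z) = 0.32*3.125 - (0.4*1.25)²
= 1 - 0.25 = 0.75

0.75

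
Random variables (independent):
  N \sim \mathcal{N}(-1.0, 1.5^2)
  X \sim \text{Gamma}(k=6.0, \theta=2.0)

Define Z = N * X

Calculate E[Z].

For independent RVs: E[XY] = E[X]*E[Y]
E[N] = -1
E[X] = 12
E[Z] = -1 * 12 = -12

-12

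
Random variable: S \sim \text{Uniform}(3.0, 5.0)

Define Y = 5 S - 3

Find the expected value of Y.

For Y = 5S - 3:
E[Y] = 5 * E[S] - 3
E[S] = (3 + 5)/2 = 4
E[Y] = 5 * 4 - 3 = 17

17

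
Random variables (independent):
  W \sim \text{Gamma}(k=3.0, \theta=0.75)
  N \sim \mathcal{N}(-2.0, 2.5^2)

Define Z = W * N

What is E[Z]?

For independent RVs: E[XY] = E[X]*E[Y]
E[W] = 2.25
E[N] = -2
E[Z] = 2.25 * (-2) = -4.5

-4.5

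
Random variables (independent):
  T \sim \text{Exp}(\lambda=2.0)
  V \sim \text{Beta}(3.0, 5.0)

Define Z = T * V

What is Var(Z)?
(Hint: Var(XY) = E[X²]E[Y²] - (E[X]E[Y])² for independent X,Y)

Var(XY) = E[X²]E[Y²] - (E[X]E[Y])²
E[T] = 0.5, Var(T) = 0.25
E[V] = 0.375, Var(V) = 0.026041667
E[T²] = 0.25 + 0.5² = 0.5
E[V²] = 0.026041667 + 0.375² = 0.16666667
Var(Z) = 0.5*0.16666667 - (0.5*0.375)²
= 0.083333333 - 0.03515625 = 0.048177083

0.048177083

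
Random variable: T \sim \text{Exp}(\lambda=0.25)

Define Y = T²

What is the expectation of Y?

Using E[X²] = Var(X) + (E[X])²:
E[T] = 4
Var(T) = 1/0.25^2 = 16
E[T²] = 16 + 4² = 16 + 16 = 32

32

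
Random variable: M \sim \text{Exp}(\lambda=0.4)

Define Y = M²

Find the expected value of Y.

Using E[X²] = Var(X) + (E[X])²:
E[M] = 2.5
Var(M) = 1/0.4^2 = 6.25
E[M²] = 6.25 + 2.5² = 6.25 + 6.25 = 12.5

12.5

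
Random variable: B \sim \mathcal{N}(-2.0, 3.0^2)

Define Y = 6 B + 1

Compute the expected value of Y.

For Y = 6B + 1:
E[Y] = 6 * E[B] + 1
E[B] = -2.0 = -2
E[Y] = 6 * (-2) + 1 = -11

-11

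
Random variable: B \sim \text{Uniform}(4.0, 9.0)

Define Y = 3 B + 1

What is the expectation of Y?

For Y = 3B + 1:
E[Y] = 3 * E[B] + 1
E[B] = (4 + 9)/2 = 6.5
E[Y] = 3 * 6.5 + 1 = 20.5

20.5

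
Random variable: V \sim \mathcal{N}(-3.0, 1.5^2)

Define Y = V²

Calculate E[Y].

Using E[X²] = Var(X) + (E[X])²:
E[V] = -3
Var(V) = 1.5^2 = 2.25
E[V²] = 2.25 + (-3)² = 2.25 + 9 = 11.25

11.25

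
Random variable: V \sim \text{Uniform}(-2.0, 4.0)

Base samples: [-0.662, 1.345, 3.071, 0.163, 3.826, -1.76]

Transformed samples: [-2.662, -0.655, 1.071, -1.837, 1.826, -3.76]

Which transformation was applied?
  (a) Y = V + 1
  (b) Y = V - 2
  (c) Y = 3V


Checking option (b) Y = V - 2:
  V = -0.662 -> Y = -2.662 ✓
  V = 1.345 -> Y = -0.655 ✓
  V = 3.071 -> Y = 1.071 ✓
All samples match this transformation.

(b) V - 2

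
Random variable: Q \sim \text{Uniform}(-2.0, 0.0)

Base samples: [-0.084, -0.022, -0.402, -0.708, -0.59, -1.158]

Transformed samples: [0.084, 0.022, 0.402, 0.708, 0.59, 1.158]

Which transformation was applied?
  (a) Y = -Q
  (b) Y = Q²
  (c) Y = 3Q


Checking option (a) Y = -Q:
  Q = -0.084 -> Y = 0.084 ✓
  Q = -0.022 -> Y = 0.022 ✓
  Q = -0.402 -> Y = 0.402 ✓
All samples match this transformation.

(a) -Q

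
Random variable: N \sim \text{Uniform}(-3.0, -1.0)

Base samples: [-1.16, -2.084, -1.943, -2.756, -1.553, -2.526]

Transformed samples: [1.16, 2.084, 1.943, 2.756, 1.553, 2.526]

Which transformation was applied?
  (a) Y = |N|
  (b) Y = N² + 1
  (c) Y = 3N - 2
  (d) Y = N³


Checking option (a) Y = |N|:
  N = -1.16 -> Y = 1.16 ✓
  N = -2.084 -> Y = 2.084 ✓
  N = -1.943 -> Y = 1.943 ✓
All samples match this transformation.

(a) |N|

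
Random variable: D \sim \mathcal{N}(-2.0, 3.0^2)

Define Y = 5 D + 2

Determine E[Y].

For Y = 5D + 2:
E[Y] = 5 * E[D] + 2
E[D] = -2.0 = -2
E[Y] = 5 * (-2) + 2 = -8

-8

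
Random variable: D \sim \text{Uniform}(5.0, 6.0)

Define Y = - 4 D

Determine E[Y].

For Y = -4D:
E[Y] = -4 * E[D]
E[D] = (5 + 6)/2 = 5.5
E[Y] = -4 * 5.5 = -22

-22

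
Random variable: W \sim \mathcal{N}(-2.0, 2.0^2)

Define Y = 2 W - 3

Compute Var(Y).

For Y = aW + b: Var(Y) = a² * Var(W)
Var(W) = 2.0^2 = 4
Var(Y) = 2² * 4 = 4 * 4 = 16

16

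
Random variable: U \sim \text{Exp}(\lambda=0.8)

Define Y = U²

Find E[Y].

Using E[X²] = Var(X) + (E[X])²:
E[U] = 1.25
Var(U) = 1/0.8^2 = 1.5625
E[U²] = 1.5625 + 1.25² = 1.5625 + 1.5625 = 3.125

3.125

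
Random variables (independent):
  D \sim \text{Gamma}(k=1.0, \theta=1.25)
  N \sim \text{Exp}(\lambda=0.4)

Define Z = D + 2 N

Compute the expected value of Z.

E[Z] = 1*E[D] + 2*E[N]
E[D] = 1.25
E[N] = 2.5
E[Z] = 1*1.25 + 2*2.5 = 6.25

6.25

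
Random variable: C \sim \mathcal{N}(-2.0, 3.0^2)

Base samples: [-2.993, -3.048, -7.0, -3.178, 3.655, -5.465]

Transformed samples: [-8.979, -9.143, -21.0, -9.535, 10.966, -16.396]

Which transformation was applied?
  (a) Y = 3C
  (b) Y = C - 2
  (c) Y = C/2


Checking option (a) Y = 3C:
  C = -2.993 -> Y = -8.979 ✓
  C = -3.048 -> Y = -9.143 ✓
  C = -7.0 -> Y = -21.0 ✓
All samples match this transformation.

(a) 3C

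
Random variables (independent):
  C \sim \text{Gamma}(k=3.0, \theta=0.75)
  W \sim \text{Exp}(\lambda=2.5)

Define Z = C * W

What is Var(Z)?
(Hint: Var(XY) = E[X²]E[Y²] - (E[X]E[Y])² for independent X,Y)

Var(XY) = E[X²]E[Y²] - (E[X]E[Y])²
E[C] = 2.25, Var(C) = 1.6875
E[W] = 0.4, Var(W) = 0.16
E[C²] = 1.6875 + 2.25² = 6.75
E[W²] = 0.16 + 0.4² = 0.32
Var(Z) = 6.75*0.32 - (2.25*0.4)²
= 2.16 - 0.81 = 1.35

1.35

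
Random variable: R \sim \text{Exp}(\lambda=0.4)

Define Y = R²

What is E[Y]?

Using E[X²] = Var(X) + (E[X])²:
E[R] = 2.5
Var(R) = 1/0.4^2 = 6.25
E[R²] = 6.25 + 2.5² = 6.25 + 6.25 = 12.5

12.5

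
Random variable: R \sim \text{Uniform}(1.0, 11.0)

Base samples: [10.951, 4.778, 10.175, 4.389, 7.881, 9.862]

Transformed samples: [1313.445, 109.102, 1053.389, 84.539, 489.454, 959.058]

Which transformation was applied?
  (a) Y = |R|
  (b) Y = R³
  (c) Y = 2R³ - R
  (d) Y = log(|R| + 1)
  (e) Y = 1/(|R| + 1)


Checking option (b) Y = R³:
  R = 10.951 -> Y = 1313.445 ✓
  R = 4.778 -> Y = 109.102 ✓
  R = 10.175 -> Y = 1053.389 ✓
All samples match this transformation.

(b) R³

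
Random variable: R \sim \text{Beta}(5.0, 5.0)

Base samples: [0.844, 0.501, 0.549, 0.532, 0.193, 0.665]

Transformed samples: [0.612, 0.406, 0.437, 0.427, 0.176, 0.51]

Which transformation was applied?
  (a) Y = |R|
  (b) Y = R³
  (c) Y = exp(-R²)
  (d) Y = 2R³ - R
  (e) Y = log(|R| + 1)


Checking option (e) Y = log(|R| + 1):
  R = 0.844 -> Y = 0.612 ✓
  R = 0.501 -> Y = 0.406 ✓
  R = 0.549 -> Y = 0.437 ✓
All samples match this transformation.

(e) log(|R| + 1)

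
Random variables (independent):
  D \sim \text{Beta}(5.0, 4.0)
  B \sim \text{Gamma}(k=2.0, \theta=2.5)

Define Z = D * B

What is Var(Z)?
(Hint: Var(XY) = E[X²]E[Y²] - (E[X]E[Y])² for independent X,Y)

Var(XY) = E[X²]E[Y²] - (E[X]E[Y])²
E[D] = 0.55555556, Var(D) = 0.024691358
E[B] = 5, Var(B) = 12.5
E[D²] = 0.024691358 + 0.55555556² = 0.33333333
E[B²] = 12.5 + 5² = 37.5
Var(Z) = 0.33333333*37.5 - (0.55555556*5)²
= 12.5 - 7.7160494 = 4.7839506

4.7839506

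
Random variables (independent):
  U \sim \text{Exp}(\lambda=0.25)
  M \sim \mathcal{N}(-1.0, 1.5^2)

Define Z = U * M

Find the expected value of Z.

For independent RVs: E[XY] = E[X]*E[Y]
E[U] = 4
E[M] = -1
E[Z] = 4 * (-1) = -4

-4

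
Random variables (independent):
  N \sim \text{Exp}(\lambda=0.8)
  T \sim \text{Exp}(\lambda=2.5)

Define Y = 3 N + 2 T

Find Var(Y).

For independent RVs: Var(aX + bY) = a²Var(X) + b²Var(Y)
Var(N) = 1.5625
Var(T) = 0.16
Var(Y) = 3²*1.5625 + 2²*0.16
= 9*1.5625 + 4*0.16 = 14.7025

14.7025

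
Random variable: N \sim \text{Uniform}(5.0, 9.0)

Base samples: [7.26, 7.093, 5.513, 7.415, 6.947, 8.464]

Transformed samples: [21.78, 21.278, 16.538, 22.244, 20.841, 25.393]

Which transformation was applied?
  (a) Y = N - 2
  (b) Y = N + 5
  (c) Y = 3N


Checking option (c) Y = 3N:
  N = 7.26 -> Y = 21.78 ✓
  N = 7.093 -> Y = 21.278 ✓
  N = 5.513 -> Y = 16.538 ✓
All samples match this transformation.

(c) 3N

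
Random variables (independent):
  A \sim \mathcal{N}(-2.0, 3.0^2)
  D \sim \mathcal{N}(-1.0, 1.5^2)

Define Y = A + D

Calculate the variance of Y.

For independent RVs: Var(aX + bY) = a²Var(X) + b²Var(Y)
Var(A) = 9
Var(D) = 2.25
Var(Y) = 1²*9 + 1²*2.25
= 1*9 + 1*2.25 = 11.25

11.25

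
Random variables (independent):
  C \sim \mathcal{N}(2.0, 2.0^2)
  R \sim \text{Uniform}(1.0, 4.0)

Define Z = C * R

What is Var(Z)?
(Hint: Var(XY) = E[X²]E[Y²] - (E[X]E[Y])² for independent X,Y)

Var(XY) = E[X²]E[Y²] - (E[X]E[Y])²
E[C] = 2, Var(C) = 4
E[R] = 2.5, Var(R) = 0.75
E[C²] = 4 + 2² = 8
E[R²] = 0.75 + 2.5² = 7
Var(Z) = 8*7 - (2*2.5)²
= 56 - 25 = 31

31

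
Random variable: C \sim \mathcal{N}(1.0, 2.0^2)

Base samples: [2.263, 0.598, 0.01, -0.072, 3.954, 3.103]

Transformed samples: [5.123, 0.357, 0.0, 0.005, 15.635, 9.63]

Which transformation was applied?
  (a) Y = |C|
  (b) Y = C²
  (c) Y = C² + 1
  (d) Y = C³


Checking option (b) Y = C²:
  C = 2.263 -> Y = 5.123 ✓
  C = 0.598 -> Y = 0.357 ✓
  C = 0.01 -> Y = 0.0 ✓
All samples match this transformation.

(b) C²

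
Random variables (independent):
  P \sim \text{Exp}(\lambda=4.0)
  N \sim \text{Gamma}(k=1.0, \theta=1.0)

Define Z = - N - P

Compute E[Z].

E[Z] = -1*E[P] - 1*E[N]
E[P] = 0.25
E[N] = 1
E[Z] = -1*0.25 - 1*1 = -1.25

-1.25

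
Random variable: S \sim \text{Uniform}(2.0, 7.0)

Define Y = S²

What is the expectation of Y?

Using E[X²] = Var(X) + (E[X])²:
E[S] = 4.5
Var(S) = (7 - 2)^2/12 = 2.0833333
E[S²] = 2.0833333 + 4.5² = 2.0833333 + 20.25 = 22.333333

22.333333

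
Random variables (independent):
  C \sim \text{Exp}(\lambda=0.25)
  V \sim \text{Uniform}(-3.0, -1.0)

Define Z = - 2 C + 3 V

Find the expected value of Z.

E[Z] = -2*E[C] + 3*E[V]
E[C] = 4
E[V] = -2
E[Z] = -2*4 + 3*(-2) = -14

-14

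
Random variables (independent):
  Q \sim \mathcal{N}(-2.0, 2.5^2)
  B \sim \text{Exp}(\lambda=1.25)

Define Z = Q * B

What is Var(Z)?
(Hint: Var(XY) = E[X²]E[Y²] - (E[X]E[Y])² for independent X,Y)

Var(XY) = E[X²]E[Y²] - (E[X]E[Y])²
E[Q] = -2, Var(Q) = 6.25
E[B] = 0.8, Var(B) = 0.64
E[Q²] = 6.25 + (-2)² = 10.25
E[B²] = 0.64 + 0.8² = 1.28
Var(Z) = 10.25*1.28 - (-2*0.8)²
= 13.12 - 2.56 = 10.56

10.56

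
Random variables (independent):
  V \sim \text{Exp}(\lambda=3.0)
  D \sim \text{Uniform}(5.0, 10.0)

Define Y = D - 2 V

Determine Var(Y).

For independent RVs: Var(aX + bY) = a²Var(X) + b²Var(Y)
Var(V) = 0.11111111
Var(D) = 2.0833333
Var(Y) = (-2)²*0.11111111 + 1²*2.0833333
= 4*0.11111111 + 1*2.0833333 = 2.5277778

2.5277778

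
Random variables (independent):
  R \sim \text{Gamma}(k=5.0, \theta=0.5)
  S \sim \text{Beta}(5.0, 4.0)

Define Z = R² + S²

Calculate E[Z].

E[Z] = E[R²] + E[S²]
E[R²] = Var(R) + E[R]² = 1.25 + 6.25 = 7.5
E[S²] = Var(S) + E[S]² = 0.024691358 + 0.30864198 = 0.33333333
E[Z] = 7.5 + 0.33333333 = 7.8333333

7.8333333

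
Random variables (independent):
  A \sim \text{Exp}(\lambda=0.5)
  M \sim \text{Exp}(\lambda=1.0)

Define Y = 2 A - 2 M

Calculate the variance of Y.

For independent RVs: Var(aX + bY) = a²Var(X) + b²Var(Y)
Var(A) = 4
Var(M) = 1
Var(Y) = 2²*4 + (-2)²*1
= 4*4 + 4*1 = 20

20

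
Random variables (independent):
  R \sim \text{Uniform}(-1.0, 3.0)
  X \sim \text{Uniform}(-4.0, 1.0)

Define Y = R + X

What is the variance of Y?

For independent RVs: Var(aX + bY) = a²Var(X) + b²Var(Y)
Var(R) = 1.3333333
Var(X) = 2.0833333
Var(Y) = 1²*1.3333333 + 1²*2.0833333
= 1*1.3333333 + 1*2.0833333 = 3.4166667

3.4166667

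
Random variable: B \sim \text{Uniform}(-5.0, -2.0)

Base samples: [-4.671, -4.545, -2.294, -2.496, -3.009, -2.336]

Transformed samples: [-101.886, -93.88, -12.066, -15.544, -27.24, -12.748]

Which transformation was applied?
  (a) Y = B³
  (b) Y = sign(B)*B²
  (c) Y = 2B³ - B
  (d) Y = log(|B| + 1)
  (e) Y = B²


Checking option (a) Y = B³:
  B = -4.671 -> Y = -101.886 ✓
  B = -4.545 -> Y = -93.88 ✓
  B = -2.294 -> Y = -12.066 ✓
All samples match this transformation.

(a) B³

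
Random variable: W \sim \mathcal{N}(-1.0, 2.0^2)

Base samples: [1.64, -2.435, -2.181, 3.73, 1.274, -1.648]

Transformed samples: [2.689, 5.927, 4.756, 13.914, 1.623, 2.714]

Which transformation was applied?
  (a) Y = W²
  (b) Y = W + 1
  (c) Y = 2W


Checking option (a) Y = W²:
  W = 1.64 -> Y = 2.689 ✓
  W = -2.435 -> Y = 5.927 ✓
  W = -2.181 -> Y = 4.756 ✓
All samples match this transformation.

(a) W²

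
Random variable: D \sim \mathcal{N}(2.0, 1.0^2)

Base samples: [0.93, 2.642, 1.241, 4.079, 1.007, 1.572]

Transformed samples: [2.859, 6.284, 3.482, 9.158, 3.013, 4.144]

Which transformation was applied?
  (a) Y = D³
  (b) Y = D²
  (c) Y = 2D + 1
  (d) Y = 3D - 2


Checking option (c) Y = 2D + 1:
  D = 0.93 -> Y = 2.859 ✓
  D = 2.642 -> Y = 6.284 ✓
  D = 1.241 -> Y = 3.482 ✓
All samples match this transformation.

(c) 2D + 1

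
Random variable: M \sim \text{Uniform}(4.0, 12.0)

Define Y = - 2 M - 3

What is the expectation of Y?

For Y = -2M - 3:
E[Y] = -2 * E[M] - 3
E[M] = (4 + 12)/2 = 8
E[Y] = -2 * 8 - 3 = -19

-19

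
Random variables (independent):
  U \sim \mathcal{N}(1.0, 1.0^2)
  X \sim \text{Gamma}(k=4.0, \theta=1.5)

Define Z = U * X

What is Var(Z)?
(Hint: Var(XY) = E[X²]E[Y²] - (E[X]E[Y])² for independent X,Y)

Var(XY) = E[X²]E[Y²] - (E[X]E[Y])²
E[U] = 1, Var(U) = 1
E[X] = 6, Var(X) = 9
E[U²] = 1 + 1² = 2
E[X²] = 9 + 6² = 45
Var(Z) = 2*45 - (1*6)²
= 90 - 36 = 54

54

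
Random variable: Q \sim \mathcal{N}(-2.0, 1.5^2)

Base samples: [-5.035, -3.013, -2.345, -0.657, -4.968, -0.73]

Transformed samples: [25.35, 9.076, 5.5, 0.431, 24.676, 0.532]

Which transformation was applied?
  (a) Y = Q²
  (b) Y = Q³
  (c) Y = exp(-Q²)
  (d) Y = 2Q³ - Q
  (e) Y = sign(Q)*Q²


Checking option (a) Y = Q²:
  Q = -5.035 -> Y = 25.35 ✓
  Q = -3.013 -> Y = 9.076 ✓
  Q = -2.345 -> Y = 5.5 ✓
All samples match this transformation.

(a) Q²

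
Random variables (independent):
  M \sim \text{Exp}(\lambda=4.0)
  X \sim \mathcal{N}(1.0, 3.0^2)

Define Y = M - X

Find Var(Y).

For independent RVs: Var(aX + bY) = a²Var(X) + b²Var(Y)
Var(M) = 0.0625
Var(X) = 9
Var(Y) = 1²*0.0625 + (-1)²*9
= 1*0.0625 + 1*9 = 9.0625

9.0625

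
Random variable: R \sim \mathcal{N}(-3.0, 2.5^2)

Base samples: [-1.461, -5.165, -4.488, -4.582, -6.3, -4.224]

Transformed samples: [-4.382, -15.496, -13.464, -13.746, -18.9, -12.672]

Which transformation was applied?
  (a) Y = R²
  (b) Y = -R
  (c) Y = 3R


Checking option (c) Y = 3R:
  R = -1.461 -> Y = -4.382 ✓
  R = -5.165 -> Y = -15.496 ✓
  R = -4.488 -> Y = -13.464 ✓
All samples match this transformation.

(c) 3R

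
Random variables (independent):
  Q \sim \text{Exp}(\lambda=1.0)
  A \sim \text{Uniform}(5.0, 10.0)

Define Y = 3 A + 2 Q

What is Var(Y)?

For independent RVs: Var(aX + bY) = a²Var(X) + b²Var(Y)
Var(Q) = 1
Var(A) = 2.0833333
Var(Y) = 2²*1 + 3²*2.0833333
= 4*1 + 9*2.0833333 = 22.75

22.75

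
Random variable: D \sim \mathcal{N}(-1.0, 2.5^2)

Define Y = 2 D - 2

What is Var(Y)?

For Y = aD + b: Var(Y) = a² * Var(D)
Var(D) = 2.5^2 = 6.25
Var(Y) = 2² * 6.25 = 4 * 6.25 = 25

25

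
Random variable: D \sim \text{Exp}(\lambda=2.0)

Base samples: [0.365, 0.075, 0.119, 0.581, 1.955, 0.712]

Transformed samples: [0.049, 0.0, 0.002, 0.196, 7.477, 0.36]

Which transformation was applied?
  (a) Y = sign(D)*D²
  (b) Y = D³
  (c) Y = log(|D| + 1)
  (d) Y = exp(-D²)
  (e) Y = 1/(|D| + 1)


Checking option (b) Y = D³:
  D = 0.365 -> Y = 0.049 ✓
  D = 0.075 -> Y = 0.0 ✓
  D = 0.119 -> Y = 0.002 ✓
All samples match this transformation.

(b) D³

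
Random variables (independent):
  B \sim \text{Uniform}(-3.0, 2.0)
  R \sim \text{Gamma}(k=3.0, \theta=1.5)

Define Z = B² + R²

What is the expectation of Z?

E[Z] = E[B²] + E[R²]
E[B²] = Var(B) + E[B]² = 2.0833333 + 0.25 = 2.3333333
E[R²] = Var(R) + E[R]² = 6.75 + 20.25 = 27
E[Z] = 2.3333333 + 27 = 29.333333

29.333333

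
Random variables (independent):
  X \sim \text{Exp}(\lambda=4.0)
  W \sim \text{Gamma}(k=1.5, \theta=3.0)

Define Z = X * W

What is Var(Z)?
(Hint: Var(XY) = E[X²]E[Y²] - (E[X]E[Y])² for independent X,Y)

Var(XY) = E[X²]E[Y²] - (E[X]E[Y])²
E[X] = 0.25, Var(X) = 0.0625
E[W] = 4.5, Var(W) = 13.5
E[X²] = 0.0625 + 0.25² = 0.125
E[W²] = 13.5 + 4.5² = 33.75
Var(Z) = 0.125*33.75 - (0.25*4.5)²
= 4.21875 - 1.265625 = 2.953125

2.953125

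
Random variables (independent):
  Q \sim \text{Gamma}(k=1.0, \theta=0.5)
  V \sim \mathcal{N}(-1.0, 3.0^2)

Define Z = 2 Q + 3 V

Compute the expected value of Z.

E[Z] = 2*E[Q] + 3*E[V]
E[Q] = 0.5
E[V] = -1
E[Z] = 2*0.5 + 3*(-1) = -2

-2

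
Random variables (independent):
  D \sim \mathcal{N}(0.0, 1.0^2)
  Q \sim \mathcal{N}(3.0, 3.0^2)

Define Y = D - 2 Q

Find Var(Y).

For independent RVs: Var(aX + bY) = a²Var(X) + b²Var(Y)
Var(D) = 1
Var(Q) = 9
Var(Y) = 1²*1 + (-2)²*9
= 1*1 + 4*9 = 37

37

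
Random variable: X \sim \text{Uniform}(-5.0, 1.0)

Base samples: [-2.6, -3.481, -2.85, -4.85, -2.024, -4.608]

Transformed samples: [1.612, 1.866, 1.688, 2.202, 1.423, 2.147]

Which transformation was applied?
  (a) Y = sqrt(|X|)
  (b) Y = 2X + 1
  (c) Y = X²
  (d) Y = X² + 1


Checking option (a) Y = sqrt(|X|):
  X = -2.6 -> Y = 1.612 ✓
  X = -3.481 -> Y = 1.866 ✓
  X = -2.85 -> Y = 1.688 ✓
All samples match this transformation.

(a) sqrt(|X|)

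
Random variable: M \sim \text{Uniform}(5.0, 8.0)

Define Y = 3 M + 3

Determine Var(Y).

For Y = aM + b: Var(Y) = a² * Var(M)
Var(M) = (8 - 5)^2/12 = 0.75
Var(Y) = 3² * 0.75 = 9 * 0.75 = 6.75

6.75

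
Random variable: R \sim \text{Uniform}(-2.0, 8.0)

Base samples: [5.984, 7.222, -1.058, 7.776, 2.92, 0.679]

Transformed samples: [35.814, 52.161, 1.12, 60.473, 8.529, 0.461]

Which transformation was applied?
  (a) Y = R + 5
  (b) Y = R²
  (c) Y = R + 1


Checking option (b) Y = R²:
  R = 5.984 -> Y = 35.814 ✓
  R = 7.222 -> Y = 52.161 ✓
  R = -1.058 -> Y = 1.12 ✓
All samples match this transformation.

(b) R²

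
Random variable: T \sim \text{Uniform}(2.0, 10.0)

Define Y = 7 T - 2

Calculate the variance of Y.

For Y = aT + b: Var(Y) = a² * Var(T)
Var(T) = (10 - 2)^2/12 = 5.3333333
Var(Y) = 7² * 5.3333333 = 49 * 5.3333333 = 261.33333

261.33333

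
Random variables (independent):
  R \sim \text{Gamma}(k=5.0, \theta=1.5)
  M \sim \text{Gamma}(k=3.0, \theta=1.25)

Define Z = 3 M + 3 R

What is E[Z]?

E[Z] = 3*E[R] + 3*E[M]
E[R] = 7.5
E[M] = 3.75
E[Z] = 3*7.5 + 3*3.75 = 33.75

33.75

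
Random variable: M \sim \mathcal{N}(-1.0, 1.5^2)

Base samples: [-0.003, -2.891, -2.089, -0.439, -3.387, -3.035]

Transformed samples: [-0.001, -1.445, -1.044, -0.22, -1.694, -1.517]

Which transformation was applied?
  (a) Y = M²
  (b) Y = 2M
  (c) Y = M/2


Checking option (c) Y = M/2:
  M = -0.003 -> Y = -0.001 ✓
  M = -2.891 -> Y = -1.445 ✓
  M = -2.089 -> Y = -1.044 ✓
All samples match this transformation.

(c) M/2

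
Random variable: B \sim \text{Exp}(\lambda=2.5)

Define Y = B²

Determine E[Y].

E[B²] = Var(B) + (E[B])² = 0.16 + 0.16 = 0.32

0.32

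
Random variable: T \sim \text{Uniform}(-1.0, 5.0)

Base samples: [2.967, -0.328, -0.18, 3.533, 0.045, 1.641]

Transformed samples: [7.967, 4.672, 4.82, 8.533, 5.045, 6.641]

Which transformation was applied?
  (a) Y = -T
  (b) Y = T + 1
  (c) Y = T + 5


Checking option (c) Y = T + 5:
  T = 2.967 -> Y = 7.967 ✓
  T = -0.328 -> Y = 4.672 ✓
  T = -0.18 -> Y = 4.82 ✓
All samples match this transformation.

(c) T + 5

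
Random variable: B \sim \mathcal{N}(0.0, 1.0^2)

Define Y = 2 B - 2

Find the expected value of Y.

For Y = 2B - 2:
E[Y] = 2 * E[B] - 2
E[B] = 0.0 = 0
E[Y] = 2 * 0 - 2 = -2

-2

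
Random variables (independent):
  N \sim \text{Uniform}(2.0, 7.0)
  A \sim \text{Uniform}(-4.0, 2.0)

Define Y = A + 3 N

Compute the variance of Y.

For independent RVs: Var(aX + bY) = a²Var(X) + b²Var(Y)
Var(N) = 2.0833333
Var(A) = 3
Var(Y) = 3²*2.0833333 + 1²*3
= 9*2.0833333 + 1*3 = 21.75

21.75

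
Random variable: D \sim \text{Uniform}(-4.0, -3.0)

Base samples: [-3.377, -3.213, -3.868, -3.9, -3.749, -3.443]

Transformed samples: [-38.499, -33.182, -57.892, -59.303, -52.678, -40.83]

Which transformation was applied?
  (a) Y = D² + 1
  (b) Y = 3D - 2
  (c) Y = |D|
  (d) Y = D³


Checking option (d) Y = D³:
  D = -3.377 -> Y = -38.499 ✓
  D = -3.213 -> Y = -33.182 ✓
  D = -3.868 -> Y = -57.892 ✓
All samples match this transformation.

(d) D³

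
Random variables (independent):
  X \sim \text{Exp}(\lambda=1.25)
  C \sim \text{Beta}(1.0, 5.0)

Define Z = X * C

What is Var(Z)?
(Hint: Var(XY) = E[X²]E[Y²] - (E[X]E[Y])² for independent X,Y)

Var(XY) = E[X²]E[Y²] - (E[X]E[Y])²
E[X] = 0.8, Var(X) = 0.64
E[C] = 0.16666667, Var(C) = 0.01984127
E[X²] = 0.64 + 0.8² = 1.28
E[C²] = 0.01984127 + 0.16666667² = 0.047619048
Var(Z) = 1.28*0.047619048 - (0.8*0.16666667)²
= 0.060952381 - 0.017777778 = 0.043174603

0.043174603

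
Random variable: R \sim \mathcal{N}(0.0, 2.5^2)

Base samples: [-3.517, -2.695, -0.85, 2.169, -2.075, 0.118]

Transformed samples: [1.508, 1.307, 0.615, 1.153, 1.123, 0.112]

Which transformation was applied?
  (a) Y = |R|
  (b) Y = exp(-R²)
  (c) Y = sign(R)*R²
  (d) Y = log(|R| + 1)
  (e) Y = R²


Checking option (d) Y = log(|R| + 1):
  R = -3.517 -> Y = 1.508 ✓
  R = -2.695 -> Y = 1.307 ✓
  R = -0.85 -> Y = 0.615 ✓
All samples match this transformation.

(d) log(|R| + 1)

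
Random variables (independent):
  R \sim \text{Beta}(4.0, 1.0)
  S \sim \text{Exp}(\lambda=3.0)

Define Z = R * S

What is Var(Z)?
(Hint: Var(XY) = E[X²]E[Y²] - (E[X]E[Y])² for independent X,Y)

Var(XY) = E[X²]E[Y²] - (E[X]E[Y])²
E[R] = 0.8, Var(R) = 0.026666667
E[S] = 0.33333333, Var(S) = 0.11111111
E[R²] = 0.026666667 + 0.8² = 0.66666667
E[S²] = 0.11111111 + 0.33333333² = 0.22222222
Var(Z) = 0.66666667*0.22222222 - (0.8*0.33333333)²
= 0.14814815 - 0.071111111 = 0.077037037

0.077037037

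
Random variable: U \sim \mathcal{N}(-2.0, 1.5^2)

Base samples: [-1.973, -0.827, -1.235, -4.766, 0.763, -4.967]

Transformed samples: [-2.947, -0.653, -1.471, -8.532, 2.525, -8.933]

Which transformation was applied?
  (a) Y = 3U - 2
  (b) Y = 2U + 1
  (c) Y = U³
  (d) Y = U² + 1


Checking option (b) Y = 2U + 1:
  U = -1.973 -> Y = -2.947 ✓
  U = -0.827 -> Y = -0.653 ✓
  U = -1.235 -> Y = -1.471 ✓
All samples match this transformation.

(b) 2U + 1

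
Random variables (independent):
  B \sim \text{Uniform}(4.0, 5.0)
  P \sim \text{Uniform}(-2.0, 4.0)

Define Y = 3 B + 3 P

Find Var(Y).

For independent RVs: Var(aX + bY) = a²Var(X) + b²Var(Y)
Var(B) = 0.083333333
Var(P) = 3
Var(Y) = 3²*0.083333333 + 3²*3
= 9*0.083333333 + 9*3 = 27.75

27.75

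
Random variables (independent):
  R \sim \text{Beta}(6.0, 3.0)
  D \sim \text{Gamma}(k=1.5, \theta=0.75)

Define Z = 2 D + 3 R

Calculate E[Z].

E[Z] = 3*E[R] + 2*E[D]
E[R] = 0.66666667
E[D] = 1.125
E[Z] = 3*0.66666667 + 2*1.125 = 4.25

4.25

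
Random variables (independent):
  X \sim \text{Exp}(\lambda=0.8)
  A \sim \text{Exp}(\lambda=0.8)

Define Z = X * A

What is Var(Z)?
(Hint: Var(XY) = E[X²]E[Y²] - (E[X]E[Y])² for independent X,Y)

Var(XY) = E[X²]E[Y²] - (E[X]E[Y])²
E[X] = 1.25, Var(X) = 1.5625
E[A] = 1.25, Var(A) = 1.5625
E[X²] = 1.5625 + 1.25² = 3.125
E[A²] = 1.5625 + 1.25² = 3.125
Var(Z) = 3.125*3.125 - (1.25*1.25)²
= 9.765625 - 2.4414062 = 7.3242188

7.3242188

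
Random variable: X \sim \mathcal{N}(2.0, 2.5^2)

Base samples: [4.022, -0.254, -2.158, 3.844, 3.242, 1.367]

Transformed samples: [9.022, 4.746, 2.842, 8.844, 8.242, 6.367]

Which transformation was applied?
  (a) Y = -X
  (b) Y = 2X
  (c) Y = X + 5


Checking option (c) Y = X + 5:
  X = 4.022 -> Y = 9.022 ✓
  X = -0.254 -> Y = 4.746 ✓
  X = -2.158 -> Y = 2.842 ✓
All samples match this transformation.

(c) X + 5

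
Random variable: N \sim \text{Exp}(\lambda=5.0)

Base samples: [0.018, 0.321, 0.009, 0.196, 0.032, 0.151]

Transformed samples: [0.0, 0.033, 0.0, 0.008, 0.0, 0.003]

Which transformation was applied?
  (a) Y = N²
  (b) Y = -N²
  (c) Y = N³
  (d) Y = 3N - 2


Checking option (c) Y = N³:
  N = 0.018 -> Y = 0.0 ✓
  N = 0.321 -> Y = 0.033 ✓
  N = 0.009 -> Y = 0.0 ✓
All samples match this transformation.

(c) N³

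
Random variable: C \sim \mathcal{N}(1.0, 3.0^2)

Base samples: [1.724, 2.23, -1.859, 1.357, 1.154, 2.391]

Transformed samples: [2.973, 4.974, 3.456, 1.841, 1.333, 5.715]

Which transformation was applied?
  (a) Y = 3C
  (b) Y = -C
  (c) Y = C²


Checking option (c) Y = C²:
  C = 1.724 -> Y = 2.973 ✓
  C = 2.23 -> Y = 4.974 ✓
  C = -1.859 -> Y = 3.456 ✓
All samples match this transformation.

(c) C²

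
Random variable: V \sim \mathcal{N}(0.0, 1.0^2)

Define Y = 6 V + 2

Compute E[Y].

For Y = 6V + 2:
E[Y] = 6 * E[V] + 2
E[V] = 0.0 = 0
E[Y] = 6 * 0 + 2 = 2

2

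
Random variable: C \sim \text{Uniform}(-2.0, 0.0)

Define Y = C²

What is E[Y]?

E[C²] = Var(C) + (E[C])² = 0.33333333 + 1 = 1.3333333

1.3333333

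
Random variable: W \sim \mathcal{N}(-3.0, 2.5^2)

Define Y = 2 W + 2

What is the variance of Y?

For Y = aW + b: Var(Y) = a² * Var(W)
Var(W) = 2.5^2 = 6.25
Var(Y) = 2² * 6.25 = 4 * 6.25 = 25

25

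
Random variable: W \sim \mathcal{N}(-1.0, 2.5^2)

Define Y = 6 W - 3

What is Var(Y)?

For Y = aW + b: Var(Y) = a² * Var(W)
Var(W) = 2.5^2 = 6.25
Var(Y) = 6² * 6.25 = 36 * 6.25 = 225

225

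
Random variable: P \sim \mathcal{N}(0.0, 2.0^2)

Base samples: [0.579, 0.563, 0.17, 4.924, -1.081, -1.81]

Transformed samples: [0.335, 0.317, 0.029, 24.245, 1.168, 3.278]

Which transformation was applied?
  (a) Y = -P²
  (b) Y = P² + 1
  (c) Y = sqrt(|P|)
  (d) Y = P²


Checking option (d) Y = P²:
  P = 0.579 -> Y = 0.335 ✓
  P = 0.563 -> Y = 0.317 ✓
  P = 0.17 -> Y = 0.029 ✓
All samples match this transformation.

(d) P²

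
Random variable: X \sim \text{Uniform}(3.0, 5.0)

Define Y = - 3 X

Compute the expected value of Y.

For Y = -3X:
E[Y] = -3 * E[X]
E[X] = (3 + 5)/2 = 4
E[Y] = -3 * 4 = -12

-12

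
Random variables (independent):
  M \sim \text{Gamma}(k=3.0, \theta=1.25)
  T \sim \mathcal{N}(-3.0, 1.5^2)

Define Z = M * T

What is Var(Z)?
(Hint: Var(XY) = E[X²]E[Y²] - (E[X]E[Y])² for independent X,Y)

Var(XY) = E[X²]E[Y²] - (E[X]E[Y])²
E[M] = 3.75, Var(M) = 4.6875
E[T] = -3, Var(T) = 2.25
E[M²] = 4.6875 + 3.75² = 18.75
E[T²] = 2.25 + (-3)² = 11.25
Var(Z) = 18.75*11.25 - (3.75*(-3))²
= 210.9375 - 126.5625 = 84.375

84.375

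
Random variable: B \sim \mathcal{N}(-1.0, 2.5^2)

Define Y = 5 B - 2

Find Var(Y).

For Y = aB + b: Var(Y) = a² * Var(B)
Var(B) = 2.5^2 = 6.25
Var(Y) = 5² * 6.25 = 25 * 6.25 = 156.25

156.25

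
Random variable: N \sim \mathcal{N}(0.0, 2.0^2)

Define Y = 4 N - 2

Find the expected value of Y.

For Y = 4N - 2:
E[Y] = 4 * E[N] - 2
E[N] = 0.0 = 0
E[Y] = 4 * 0 - 2 = -2

-2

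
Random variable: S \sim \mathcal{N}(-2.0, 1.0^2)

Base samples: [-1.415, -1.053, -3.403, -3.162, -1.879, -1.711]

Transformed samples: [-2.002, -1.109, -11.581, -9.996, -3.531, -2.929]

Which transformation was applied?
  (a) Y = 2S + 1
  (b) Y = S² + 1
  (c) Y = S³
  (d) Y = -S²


Checking option (d) Y = -S²:
  S = -1.415 -> Y = -2.002 ✓
  S = -1.053 -> Y = -1.109 ✓
  S = -3.403 -> Y = -11.581 ✓
All samples match this transformation.

(d) -S²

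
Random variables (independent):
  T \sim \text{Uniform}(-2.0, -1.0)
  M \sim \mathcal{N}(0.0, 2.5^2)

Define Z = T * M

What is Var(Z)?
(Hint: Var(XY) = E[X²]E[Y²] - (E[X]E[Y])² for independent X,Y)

Var(XY) = E[X²]E[Y²] - (E[X]E[Y])²
E[T] = -1.5, Var(T) = 0.083333333
E[M] = 0, Var(M) = 6.25
E[T²] = 0.083333333 + (-1.5)² = 2.3333333
E[M²] = 6.25 + 0² = 6.25
Var(Z) = 2.3333333*6.25 - (-1.5*0)²
= 14.583333 - 0 = 14.583333

14.583333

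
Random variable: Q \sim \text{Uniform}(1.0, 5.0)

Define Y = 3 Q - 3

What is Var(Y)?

For Y = aQ + b: Var(Y) = a² * Var(Q)
Var(Q) = (5 - 1)^2/12 = 1.3333333
Var(Y) = 3² * 1.3333333 = 9 * 1.3333333 = 12

12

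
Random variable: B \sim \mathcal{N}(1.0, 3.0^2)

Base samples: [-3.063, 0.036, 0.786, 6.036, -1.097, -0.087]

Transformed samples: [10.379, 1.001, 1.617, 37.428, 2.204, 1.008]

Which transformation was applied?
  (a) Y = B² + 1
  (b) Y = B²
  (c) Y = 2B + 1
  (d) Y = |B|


Checking option (a) Y = B² + 1:
  B = -3.063 -> Y = 10.379 ✓
  B = 0.036 -> Y = 1.001 ✓
  B = 0.786 -> Y = 1.617 ✓
All samples match this transformation.

(a) B² + 1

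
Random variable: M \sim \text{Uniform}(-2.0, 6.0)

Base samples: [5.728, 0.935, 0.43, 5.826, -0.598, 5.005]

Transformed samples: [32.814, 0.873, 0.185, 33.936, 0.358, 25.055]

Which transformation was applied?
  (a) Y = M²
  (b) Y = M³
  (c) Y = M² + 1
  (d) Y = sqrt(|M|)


Checking option (a) Y = M²:
  M = 5.728 -> Y = 32.814 ✓
  M = 0.935 -> Y = 0.873 ✓
  M = 0.43 -> Y = 0.185 ✓
All samples match this transformation.

(a) M²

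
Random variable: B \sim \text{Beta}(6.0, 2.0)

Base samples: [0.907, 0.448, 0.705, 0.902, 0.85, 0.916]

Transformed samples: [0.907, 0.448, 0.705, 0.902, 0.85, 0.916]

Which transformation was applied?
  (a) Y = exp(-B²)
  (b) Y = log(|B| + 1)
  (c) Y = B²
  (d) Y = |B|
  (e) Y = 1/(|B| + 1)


Checking option (d) Y = |B|:
  B = 0.907 -> Y = 0.907 ✓
  B = 0.448 -> Y = 0.448 ✓
  B = 0.705 -> Y = 0.705 ✓
All samples match this transformation.

(d) |B|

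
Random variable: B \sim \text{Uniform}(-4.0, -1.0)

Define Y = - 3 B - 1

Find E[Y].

For Y = -3B - 1:
E[Y] = -3 * E[B] - 1
E[B] = (-4 - 1)/2 = -2.5
E[Y] = -3 * (-2.5) - 1 = 6.5

6.5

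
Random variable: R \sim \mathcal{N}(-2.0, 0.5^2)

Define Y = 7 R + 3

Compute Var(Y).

For Y = aR + b: Var(Y) = a² * Var(R)
Var(R) = 0.5^2 = 0.25
Var(Y) = 7² * 0.25 = 49 * 0.25 = 12.25

12.25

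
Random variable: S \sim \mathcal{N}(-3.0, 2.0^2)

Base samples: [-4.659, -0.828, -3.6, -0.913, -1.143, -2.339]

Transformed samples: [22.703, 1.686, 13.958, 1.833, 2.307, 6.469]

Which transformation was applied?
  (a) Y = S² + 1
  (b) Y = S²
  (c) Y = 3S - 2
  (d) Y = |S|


Checking option (a) Y = S² + 1:
  S = -4.659 -> Y = 22.703 ✓
  S = -0.828 -> Y = 1.686 ✓
  S = -3.6 -> Y = 13.958 ✓
All samples match this transformation.

(a) S² + 1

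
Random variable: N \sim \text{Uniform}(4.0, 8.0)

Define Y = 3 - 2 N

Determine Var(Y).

For Y = aN + b: Var(Y) = a² * Var(N)
Var(N) = (8 - 4)^2/12 = 1.3333333
Var(Y) = (-2)² * 1.3333333 = 4 * 1.3333333 = 5.3333333

5.3333333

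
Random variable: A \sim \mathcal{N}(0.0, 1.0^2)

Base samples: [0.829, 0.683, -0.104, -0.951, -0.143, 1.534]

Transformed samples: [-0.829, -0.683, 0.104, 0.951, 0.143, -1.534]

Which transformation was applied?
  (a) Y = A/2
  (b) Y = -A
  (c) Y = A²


Checking option (b) Y = -A:
  A = 0.829 -> Y = -0.829 ✓
  A = 0.683 -> Y = -0.683 ✓
  A = -0.104 -> Y = 0.104 ✓
All samples match this transformation.

(b) -A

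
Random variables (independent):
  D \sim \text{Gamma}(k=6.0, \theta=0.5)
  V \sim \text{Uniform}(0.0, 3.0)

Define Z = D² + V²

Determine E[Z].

E[Z] = E[D²] + E[V²]
E[D²] = Var(D) + E[D]² = 1.5 + 9 = 10.5
E[V²] = Var(V) + E[V]² = 0.75 + 2.25 = 3
E[Z] = 10.5 + 3 = 13.5

13.5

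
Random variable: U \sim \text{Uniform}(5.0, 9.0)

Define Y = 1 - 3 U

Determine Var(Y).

For Y = aU + b: Var(Y) = a² * Var(U)
Var(U) = (9 - 5)^2/12 = 1.3333333
Var(Y) = (-3)² * 1.3333333 = 9 * 1.3333333 = 12

12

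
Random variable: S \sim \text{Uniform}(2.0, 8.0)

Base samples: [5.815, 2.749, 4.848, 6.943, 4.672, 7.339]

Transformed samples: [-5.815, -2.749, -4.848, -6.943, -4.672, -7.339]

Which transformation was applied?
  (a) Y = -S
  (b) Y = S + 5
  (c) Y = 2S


Checking option (a) Y = -S:
  S = 5.815 -> Y = -5.815 ✓
  S = 2.749 -> Y = -2.749 ✓
  S = 4.848 -> Y = -4.848 ✓
All samples match this transformation.

(a) -S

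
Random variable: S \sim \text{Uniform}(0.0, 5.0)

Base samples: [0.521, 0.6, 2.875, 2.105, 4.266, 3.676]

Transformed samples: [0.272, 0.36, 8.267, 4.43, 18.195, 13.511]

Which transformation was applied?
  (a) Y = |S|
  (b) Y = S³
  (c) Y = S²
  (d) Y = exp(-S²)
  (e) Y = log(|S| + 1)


Checking option (c) Y = S²:
  S = 0.521 -> Y = 0.272 ✓
  S = 0.6 -> Y = 0.36 ✓
  S = 2.875 -> Y = 8.267 ✓
All samples match this transformation.

(c) S²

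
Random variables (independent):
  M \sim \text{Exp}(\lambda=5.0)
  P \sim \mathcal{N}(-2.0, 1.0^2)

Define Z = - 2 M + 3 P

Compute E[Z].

E[Z] = -2*E[M] + 3*E[P]
E[M] = 0.2
E[P] = -2
E[Z] = -2*0.2 + 3*(-2) = -6.4

-6.4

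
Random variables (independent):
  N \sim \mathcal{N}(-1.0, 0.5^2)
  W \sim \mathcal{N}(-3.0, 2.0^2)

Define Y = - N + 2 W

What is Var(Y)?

For independent RVs: Var(aX + bY) = a²Var(X) + b²Var(Y)
Var(N) = 0.25
Var(W) = 4
Var(Y) = (-1)²*0.25 + 2²*4
= 1*0.25 + 4*4 = 16.25

16.25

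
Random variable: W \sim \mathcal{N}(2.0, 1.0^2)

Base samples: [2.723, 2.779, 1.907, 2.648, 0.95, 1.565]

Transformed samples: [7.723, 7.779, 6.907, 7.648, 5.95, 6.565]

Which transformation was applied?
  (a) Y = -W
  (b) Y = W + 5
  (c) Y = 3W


Checking option (b) Y = W + 5:
  W = 2.723 -> Y = 7.723 ✓
  W = 2.779 -> Y = 7.779 ✓
  W = 1.907 -> Y = 6.907 ✓
All samples match this transformation.

(b) W + 5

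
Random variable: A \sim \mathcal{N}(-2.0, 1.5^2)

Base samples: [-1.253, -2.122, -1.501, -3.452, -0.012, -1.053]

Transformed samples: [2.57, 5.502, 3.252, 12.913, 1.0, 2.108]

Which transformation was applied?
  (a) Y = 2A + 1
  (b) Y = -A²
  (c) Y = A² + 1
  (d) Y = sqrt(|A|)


Checking option (c) Y = A² + 1:
  A = -1.253 -> Y = 2.57 ✓
  A = -2.122 -> Y = 5.502 ✓
  A = -1.501 -> Y = 3.252 ✓
All samples match this transformation.

(c) A² + 1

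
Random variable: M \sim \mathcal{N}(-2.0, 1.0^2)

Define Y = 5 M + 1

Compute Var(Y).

For Y = aM + b: Var(Y) = a² * Var(M)
Var(M) = 1.0^2 = 1
Var(Y) = 5² * 1 = 25 * 1 = 25

25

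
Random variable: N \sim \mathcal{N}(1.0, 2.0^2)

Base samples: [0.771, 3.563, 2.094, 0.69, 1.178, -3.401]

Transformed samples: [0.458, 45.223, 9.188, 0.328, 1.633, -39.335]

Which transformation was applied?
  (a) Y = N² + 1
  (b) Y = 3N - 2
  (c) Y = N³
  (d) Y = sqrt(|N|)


Checking option (c) Y = N³:
  N = 0.771 -> Y = 0.458 ✓
  N = 3.563 -> Y = 45.223 ✓
  N = 2.094 -> Y = 9.188 ✓
All samples match this transformation.

(c) N³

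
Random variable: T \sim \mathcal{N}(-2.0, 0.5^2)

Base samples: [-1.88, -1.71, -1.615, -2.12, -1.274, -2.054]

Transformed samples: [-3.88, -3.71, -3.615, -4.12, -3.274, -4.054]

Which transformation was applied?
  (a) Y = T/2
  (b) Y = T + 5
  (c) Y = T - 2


Checking option (c) Y = T - 2:
  T = -1.88 -> Y = -3.88 ✓
  T = -1.71 -> Y = -3.71 ✓
  T = -1.615 -> Y = -3.615 ✓
All samples match this transformation.

(c) T - 2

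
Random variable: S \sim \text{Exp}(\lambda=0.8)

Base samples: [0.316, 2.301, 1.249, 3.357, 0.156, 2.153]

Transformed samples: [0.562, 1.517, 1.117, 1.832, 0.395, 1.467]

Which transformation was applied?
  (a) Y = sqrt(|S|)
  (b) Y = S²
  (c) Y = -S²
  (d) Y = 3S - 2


Checking option (a) Y = sqrt(|S|):
  S = 0.316 -> Y = 0.562 ✓
  S = 2.301 -> Y = 1.517 ✓
  S = 1.249 -> Y = 1.117 ✓
All samples match this transformation.

(a) sqrt(|S|)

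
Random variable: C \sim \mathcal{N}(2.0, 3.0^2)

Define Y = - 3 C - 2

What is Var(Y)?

For Y = aC + b: Var(Y) = a² * Var(C)
Var(C) = 3.0^2 = 9
Var(Y) = (-3)² * 9 = 9 * 9 = 81

81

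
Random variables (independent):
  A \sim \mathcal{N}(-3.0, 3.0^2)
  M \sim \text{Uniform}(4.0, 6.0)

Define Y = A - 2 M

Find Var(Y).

For independent RVs: Var(aX + bY) = a²Var(X) + b²Var(Y)
Var(A) = 9
Var(M) = 0.33333333
Var(Y) = 1²*9 + (-2)²*0.33333333
= 1*9 + 4*0.33333333 = 10.333333

10.333333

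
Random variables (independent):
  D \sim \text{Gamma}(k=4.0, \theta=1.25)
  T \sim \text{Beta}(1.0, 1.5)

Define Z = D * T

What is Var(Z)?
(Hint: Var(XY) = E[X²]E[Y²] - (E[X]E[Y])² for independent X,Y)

Var(XY) = E[X²]E[Y²] - (E[X]E[Y])²
E[D] = 5, Var(D) = 6.25
E[T] = 0.4, Var(T) = 0.068571429
E[D²] = 6.25 + 5² = 31.25
E[T²] = 0.068571429 + 0.4² = 0.22857143
Var(Z) = 31.25*0.22857143 - (5*0.4)²
= 7.1428571 - 4 = 3.1428571

3.1428571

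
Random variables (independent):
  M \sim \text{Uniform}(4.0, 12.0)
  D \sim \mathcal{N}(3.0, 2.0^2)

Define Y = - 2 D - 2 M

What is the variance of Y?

For independent RVs: Var(aX + bY) = a²Var(X) + b²Var(Y)
Var(M) = 5.3333333
Var(D) = 4
Var(Y) = (-2)²*5.3333333 + (-2)²*4
= 4*5.3333333 + 4*4 = 37.333333

37.333333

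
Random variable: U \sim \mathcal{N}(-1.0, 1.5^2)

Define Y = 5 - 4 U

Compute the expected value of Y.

For Y = -4U + 5:
E[Y] = -4 * E[U] + 5
E[U] = -1.0 = -1
E[Y] = -4 * (-1) + 5 = 9

9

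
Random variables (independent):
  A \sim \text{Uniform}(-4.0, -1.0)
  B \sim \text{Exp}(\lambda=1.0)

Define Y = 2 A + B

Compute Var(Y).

For independent RVs: Var(aX + bY) = a²Var(X) + b²Var(Y)
Var(A) = 0.75
Var(B) = 1
Var(Y) = 2²*0.75 + 1²*1
= 4*0.75 + 1*1 = 4

4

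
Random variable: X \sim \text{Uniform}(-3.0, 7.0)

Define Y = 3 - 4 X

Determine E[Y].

For Y = -4X + 3:
E[Y] = -4 * E[X] + 3
E[X] = (-3 + 7)/2 = 2
E[Y] = -4 * 2 + 3 = -5

-5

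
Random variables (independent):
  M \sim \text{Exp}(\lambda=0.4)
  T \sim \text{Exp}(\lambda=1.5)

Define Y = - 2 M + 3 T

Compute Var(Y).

For independent RVs: Var(aX + bY) = a²Var(X) + b²Var(Y)
Var(M) = 6.25
Var(T) = 0.44444444
Var(Y) = (-2)²*6.25 + 3²*0.44444444
= 4*6.25 + 9*0.44444444 = 29

29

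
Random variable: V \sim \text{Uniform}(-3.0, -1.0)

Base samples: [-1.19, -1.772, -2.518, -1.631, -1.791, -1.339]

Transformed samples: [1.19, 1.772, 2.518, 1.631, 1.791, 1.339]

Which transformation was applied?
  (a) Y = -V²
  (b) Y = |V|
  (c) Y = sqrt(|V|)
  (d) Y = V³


Checking option (b) Y = |V|:
  V = -1.19 -> Y = 1.19 ✓
  V = -1.772 -> Y = 1.772 ✓
  V = -2.518 -> Y = 2.518 ✓
All samples match this transformation.

(b) |V|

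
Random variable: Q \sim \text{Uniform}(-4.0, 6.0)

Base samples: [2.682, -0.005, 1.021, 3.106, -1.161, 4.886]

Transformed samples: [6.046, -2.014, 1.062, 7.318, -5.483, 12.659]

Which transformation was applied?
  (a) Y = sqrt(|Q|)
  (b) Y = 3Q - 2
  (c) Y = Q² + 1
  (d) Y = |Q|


Checking option (b) Y = 3Q - 2:
  Q = 2.682 -> Y = 6.046 ✓
  Q = -0.005 -> Y = -2.014 ✓
  Q = 1.021 -> Y = 1.062 ✓
All samples match this transformation.

(b) 3Q - 2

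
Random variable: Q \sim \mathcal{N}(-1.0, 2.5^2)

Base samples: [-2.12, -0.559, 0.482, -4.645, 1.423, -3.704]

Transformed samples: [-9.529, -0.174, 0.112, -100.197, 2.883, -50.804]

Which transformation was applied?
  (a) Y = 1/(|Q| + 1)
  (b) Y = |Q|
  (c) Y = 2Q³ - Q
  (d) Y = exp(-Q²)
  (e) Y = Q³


Checking option (e) Y = Q³:
  Q = -2.12 -> Y = -9.529 ✓
  Q = -0.559 -> Y = -0.174 ✓
  Q = 0.482 -> Y = 0.112 ✓
All samples match this transformation.

(e) Q³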